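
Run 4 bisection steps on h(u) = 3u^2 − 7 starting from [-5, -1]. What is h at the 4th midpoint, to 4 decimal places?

2.1875

midpoint -3: h = 20 > 0 → [-3, -1]
midpoint -2: h = 5 > 0 → [-2, -1]
midpoint -1.5: h = -0.25 < 0 → [-2, -1.5]
midpoint -1.75: h = 2.1875 > 0 → [-1.75, -1.5]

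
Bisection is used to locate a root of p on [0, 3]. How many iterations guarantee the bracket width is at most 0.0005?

13

Width after n steps is 3/2^n. Need 2^n ≥ 3/0.0005 = 6000.
2^12 = 4096 < 6000 ≤ 2^13 = 8192, so n = 13.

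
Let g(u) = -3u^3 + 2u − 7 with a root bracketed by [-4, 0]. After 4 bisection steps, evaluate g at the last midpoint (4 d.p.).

u = -2 gives g = 13, positive; keep [-2, 0]
u = -1 gives g = -6, negative; keep [-2, -1]
u = -1.5 gives g = 0.125, positive; keep [-1.5, -1]
u = -1.25 gives g = -3.6406, negative; keep [-1.5, -1.25]

-3.6406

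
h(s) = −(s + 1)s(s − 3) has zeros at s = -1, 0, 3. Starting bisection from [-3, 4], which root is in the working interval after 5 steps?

h(0.5) = 1.875 > 0, so the root lies in [0.5, 4]
h(2.25) = 5.484375 > 0, so the root lies in [2.25, 4]
h(3.125) = -1.611328 < 0, so the root lies in [2.25, 3.125]
h(2.6875) = 3.0969 > 0, so the root lies in [2.6875, 3.125]
h(2.90625) = 1.0643 > 0, so the root lies in [2.90625, 3.125]

3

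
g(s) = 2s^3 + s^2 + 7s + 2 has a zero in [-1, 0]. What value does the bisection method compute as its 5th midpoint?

-0.28125

s = -0.5 gives g = -1.5, negative; keep [-0.5, 0]
s = -0.25 gives g = 0.28125, positive; keep [-0.5, -0.25]
s = -0.375 gives g = -0.589844, negative; keep [-0.375, -0.25]
s = -0.3125 gives g = -0.1509, negative; keep [-0.3125, -0.25]
s = -0.28125 gives g = 0.0659, positive; keep [-0.3125, -0.28125]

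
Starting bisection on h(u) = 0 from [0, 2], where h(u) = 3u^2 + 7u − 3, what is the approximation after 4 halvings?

0.375

h(1) = 7 > 0, so the root lies in [0, 1]
h(0.5) = 1.25 > 0, so the root lies in [0, 0.5]
h(0.25) = -1.0625 < 0, so the root lies in [0.25, 0.5]
h(0.375) = 0.0469 > 0, so the root lies in [0.25, 0.375]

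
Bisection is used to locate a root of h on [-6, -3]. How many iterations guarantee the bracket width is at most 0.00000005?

Width after n steps is 3/2^n. Need 2^n ≥ 3/0.00000005 = 60000000.
2^25 = 33554432 < 60000000 ≤ 2^26 = 67108864, so n = 26.

26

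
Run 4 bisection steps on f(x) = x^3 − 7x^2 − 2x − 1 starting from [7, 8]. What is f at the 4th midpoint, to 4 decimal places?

1.0852

m = 7.5, f(m) = 12.125 (+); new bracket [7, 7.5]
m = 7.25, f(m) = -2.359375 (−); new bracket [7.25, 7.5]
m = 7.375, f(m) = 4.646484 (+); new bracket [7.25, 7.375]
m = 7.3125, f(m) = 1.0852 (+); new bracket [7.25, 7.3125]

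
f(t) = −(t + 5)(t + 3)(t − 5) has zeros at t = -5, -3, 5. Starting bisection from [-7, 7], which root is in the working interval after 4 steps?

t = 0 gives f = 75, positive; keep [0, 7]
t = 3.5 gives f = 82.875, positive; keep [3.5, 7]
t = 5.25 gives f = -21.140625, negative; keep [3.5, 5.25]
t = 4.375 gives f = 43.2129, positive; keep [4.375, 5.25]

5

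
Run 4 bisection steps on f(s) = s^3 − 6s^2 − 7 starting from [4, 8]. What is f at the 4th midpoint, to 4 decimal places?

2.7656

s = 6 gives f = -7, negative; keep [6, 8]
s = 7 gives f = 42, positive; keep [6, 7]
s = 6.5 gives f = 14.125, positive; keep [6, 6.5]
s = 6.25 gives f = 2.7656, positive; keep [6, 6.25]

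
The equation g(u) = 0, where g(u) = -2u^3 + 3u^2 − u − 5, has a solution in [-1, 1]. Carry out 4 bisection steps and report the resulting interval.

u = 0 gives g = -5, negative; keep [-1, 0]
u = -0.5 gives g = -3.5, negative; keep [-1, -0.5]
u = -0.75 gives g = -1.71875, negative; keep [-1, -0.75]
u = -0.875 gives g = -0.4883, negative; keep [-1, -0.875]

[-1, -0.875]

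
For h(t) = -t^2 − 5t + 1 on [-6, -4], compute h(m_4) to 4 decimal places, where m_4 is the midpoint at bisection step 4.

0.3594

h(-5) = 1 > 0, so the root lies in [-6, -5]
h(-5.5) = -1.75 < 0, so the root lies in [-5.5, -5]
h(-5.25) = -0.3125 < 0, so the root lies in [-5.25, -5]
h(-5.125) = 0.3594 > 0, so the root lies in [-5.25, -5.125]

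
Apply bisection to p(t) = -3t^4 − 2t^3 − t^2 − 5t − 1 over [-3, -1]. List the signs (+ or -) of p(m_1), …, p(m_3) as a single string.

--+

p(-2) = -27 < 0, so the root lies in [-2, -1]
p(-1.5) = -4.1875 < 0, so the root lies in [-1.5, -1]
p(-1.25) = 0.269531 > 0, so the root lies in [-1.5, -1.25]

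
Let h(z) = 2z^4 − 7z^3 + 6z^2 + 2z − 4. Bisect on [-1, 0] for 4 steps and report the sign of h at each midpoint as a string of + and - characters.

h(-0.5) = -2.5 < 0, so the root lies in [-1, -0.5]
h(-0.75) = 1.460938 > 0, so the root lies in [-0.75, -0.5]
h(-0.625) = -0.89209 < 0, so the root lies in [-0.75, -0.625]
h(-0.6875) = 0.1824 > 0, so the root lies in [-0.6875, -0.625]

-+-+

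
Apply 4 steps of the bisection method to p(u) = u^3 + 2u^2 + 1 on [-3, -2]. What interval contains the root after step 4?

midpoint -2.5: p = -2.125 < 0 → [-2.5, -2]
midpoint -2.25: p = -0.265625 < 0 → [-2.25, -2]
midpoint -2.125: p = 0.435547 > 0 → [-2.25, -2.125]
midpoint -2.1875: p = 0.1028 > 0 → [-2.25, -2.1875]

[-2.25, -2.1875]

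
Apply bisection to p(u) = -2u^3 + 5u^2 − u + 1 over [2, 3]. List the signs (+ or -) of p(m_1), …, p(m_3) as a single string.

-++

m = 2.5, p(m) = -1.5 (−); new bracket [2, 2.5]
m = 2.25, p(m) = 1.28125 (+); new bracket [2.25, 2.5]
m = 2.375, p(m) = 0.035156 (+); new bracket [2.375, 2.5]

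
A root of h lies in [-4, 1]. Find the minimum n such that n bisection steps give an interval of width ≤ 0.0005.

14

Width after n steps is 5/2^n. Need 2^n ≥ 5/0.0005 = 10000.
2^13 = 8192 < 10000 ≤ 2^14 = 16384, so n = 14.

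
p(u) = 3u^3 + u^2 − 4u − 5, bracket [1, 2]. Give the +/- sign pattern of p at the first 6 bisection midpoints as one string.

+--+--

u = 1.5 gives p = 1.375, positive; keep [1, 1.5]
u = 1.25 gives p = -2.578125, negative; keep [1.25, 1.5]
u = 1.375 gives p = -0.810547, negative; keep [1.375, 1.5]
u = 1.4375 gives p = 0.2278, positive; keep [1.375, 1.4375]
u = 1.40625 gives p = -0.3047, negative; keep [1.40625, 1.4375]
u = 1.421875 gives p = -0.0418, negative; keep [1.421875, 1.4375]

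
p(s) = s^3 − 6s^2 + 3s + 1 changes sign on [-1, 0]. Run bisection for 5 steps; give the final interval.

midpoint -0.5: p = -2.125 < 0 → [-0.5, 0]
midpoint -0.25: p = -0.140625 < 0 → [-0.25, 0]
midpoint -0.125: p = 0.529297 > 0 → [-0.25, -0.125]
midpoint -0.1875: p = 0.22 > 0 → [-0.25, -0.1875]
midpoint -0.21875: p = 0.0462 > 0 → [-0.25, -0.21875]

[-0.25, -0.21875]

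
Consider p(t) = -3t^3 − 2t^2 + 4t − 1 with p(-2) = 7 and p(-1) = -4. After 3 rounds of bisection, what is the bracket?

[-1.625, -1.5]

p(-1.5) = -1.375 < 0, so the root lies in [-2, -1.5]
p(-1.75) = 1.953125 > 0, so the root lies in [-1.75, -1.5]
p(-1.625) = 0.091797 > 0, so the root lies in [-1.625, -1.5]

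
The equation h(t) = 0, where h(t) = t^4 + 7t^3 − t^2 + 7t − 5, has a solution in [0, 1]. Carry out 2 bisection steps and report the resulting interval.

midpoint 0.5: h = -0.8125 < 0 → [0.5, 1]
midpoint 0.75: h = 2.957031 > 0 → [0.5, 0.75]

[0.5, 0.75]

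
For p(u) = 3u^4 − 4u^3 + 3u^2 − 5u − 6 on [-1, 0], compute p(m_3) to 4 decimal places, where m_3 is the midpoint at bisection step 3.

-0.2688

p(-0.5) = -2.0625 < 0, so the root lies in [-1, -0.5]
p(-0.75) = 2.074219 > 0, so the root lies in [-0.75, -0.5]
p(-0.625) = -0.268799 < 0, so the root lies in [-0.75, -0.625]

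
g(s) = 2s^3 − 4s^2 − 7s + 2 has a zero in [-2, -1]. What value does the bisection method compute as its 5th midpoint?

-1.28125

g(-1.5) = -3.25 < 0, so the root lies in [-1.5, -1]
g(-1.25) = 0.59375 > 0, so the root lies in [-1.5, -1.25]
g(-1.375) = -1.136719 < 0, so the root lies in [-1.375, -1.25]
g(-1.3125) = -0.2251 < 0, so the root lies in [-1.3125, -1.25]
g(-1.28125) = 0.1957 > 0, so the root lies in [-1.3125, -1.28125]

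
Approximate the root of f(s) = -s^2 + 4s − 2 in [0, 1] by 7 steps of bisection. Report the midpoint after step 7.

f(0.5) = -0.25 < 0, so the root lies in [0.5, 1]
f(0.75) = 0.4375 > 0, so the root lies in [0.5, 0.75]
f(0.625) = 0.109375 > 0, so the root lies in [0.5, 0.625]
f(0.5625) = -0.0664 < 0, so the root lies in [0.5625, 0.625]
f(0.59375) = 0.0225 > 0, so the root lies in [0.5625, 0.59375]
f(0.578125) = -0.0217 < 0, so the root lies in [0.578125, 0.59375]
f(0.5859375) = 0.0004 > 0, so the root lies in [0.578125, 0.5859375]

0.5859375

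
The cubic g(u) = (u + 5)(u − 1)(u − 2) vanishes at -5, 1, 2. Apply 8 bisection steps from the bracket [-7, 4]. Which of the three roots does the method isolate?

g(-1.5) = 30.625 > 0, so the root lies in [-7, -1.5]
g(-4.25) = 24.609375 > 0, so the root lies in [-7, -4.25]
g(-5.625) = -31.572266 < 0, so the root lies in [-5.625, -4.25]
g(-4.9375) = 2.5745 > 0, so the root lies in [-5.625, -4.9375]
g(-5.28125) = -12.8631 < 0, so the root lies in [-5.28125, -4.9375]
g(-5.109375) = -4.7506 < 0, so the root lies in [-5.109375, -4.9375]
g(-5.0234375) = -0.9915 < 0, so the root lies in [-5.0234375, -4.9375]
g(-4.98046875) = 0.8154 > 0, so the root lies in [-5.0234375, -4.98046875]

-5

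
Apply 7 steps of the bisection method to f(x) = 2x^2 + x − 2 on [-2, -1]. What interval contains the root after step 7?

[-1.28125, -1.2734375]

f(-1.5) = 1 > 0, so the root lies in [-1.5, -1]
f(-1.25) = -0.125 < 0, so the root lies in [-1.5, -1.25]
f(-1.375) = 0.40625 > 0, so the root lies in [-1.375, -1.25]
f(-1.3125) = 0.1328 > 0, so the root lies in [-1.3125, -1.25]
f(-1.28125) = 0.002 > 0, so the root lies in [-1.28125, -1.25]
f(-1.265625) = -0.062 < 0, so the root lies in [-1.28125, -1.265625]
f(-1.2734375) = -0.0302 < 0, so the root lies in [-1.28125, -1.2734375]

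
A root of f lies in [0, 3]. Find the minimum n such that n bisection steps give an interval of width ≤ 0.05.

Width after n steps is 3/2^n. Need 2^n ≥ 3/0.05 = 60.
2^5 = 32 < 60 ≤ 2^6 = 64, so n = 6.

6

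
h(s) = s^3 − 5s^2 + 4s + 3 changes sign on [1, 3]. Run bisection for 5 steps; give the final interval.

s = 2 gives h = -1, negative; keep [1, 2]
s = 1.5 gives h = 1.125, positive; keep [1.5, 2]
s = 1.75 gives h = 0.046875, positive; keep [1.75, 2]
s = 1.875 gives h = -0.4863, negative; keep [1.75, 1.875]
s = 1.8125 gives h = -0.2214, negative; keep [1.75, 1.8125]

[1.75, 1.8125]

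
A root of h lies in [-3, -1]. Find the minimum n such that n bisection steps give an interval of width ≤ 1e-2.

Width after n steps is 2/2^n. Need 2^n ≥ 2/1e-2 = 200.
2^7 = 128 < 200 ≤ 2^8 = 256, so n = 8.

8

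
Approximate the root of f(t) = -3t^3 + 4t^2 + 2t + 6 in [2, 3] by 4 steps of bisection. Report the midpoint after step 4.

2.0625

midpoint 2.5: f = -10.875 < 0 → [2, 2.5]
midpoint 2.25: f = -3.421875 < 0 → [2, 2.25]
midpoint 2.125: f = -0.474609 < 0 → [2, 2.125]
midpoint 2.0625: f = 0.8196 > 0 → [2.0625, 2.125]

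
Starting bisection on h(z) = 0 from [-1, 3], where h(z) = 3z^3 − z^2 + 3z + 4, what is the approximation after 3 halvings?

-0.5

midpoint 1: h = 9 > 0 → [-1, 1]
midpoint 0: h = 4 > 0 → [-1, 0]
midpoint -0.5: h = 1.875 > 0 → [-1, -0.5]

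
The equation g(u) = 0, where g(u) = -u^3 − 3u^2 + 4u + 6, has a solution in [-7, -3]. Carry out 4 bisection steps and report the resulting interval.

g(-5) = 36 > 0, so the root lies in [-5, -3]
g(-4) = 6 > 0, so the root lies in [-4, -3]
g(-3.5) = -1.875 < 0, so the root lies in [-4, -3.5]
g(-3.75) = 1.5469 > 0, so the root lies in [-3.75, -3.5]

[-3.75, -3.5]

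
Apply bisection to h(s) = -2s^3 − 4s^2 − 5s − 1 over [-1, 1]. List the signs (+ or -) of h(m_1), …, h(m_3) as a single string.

-++

midpoint 0: h = -1 < 0 → [-1, 0]
midpoint -0.5: h = 0.75 > 0 → [-0.5, 0]
midpoint -0.25: h = 0.03125 > 0 → [-0.25, 0]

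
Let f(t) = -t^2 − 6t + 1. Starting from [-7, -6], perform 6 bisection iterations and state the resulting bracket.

t = -6.5 gives f = -2.25, negative; keep [-6.5, -6]
t = -6.25 gives f = -0.5625, negative; keep [-6.25, -6]
t = -6.125 gives f = 0.234375, positive; keep [-6.25, -6.125]
t = -6.1875 gives f = -0.1602, negative; keep [-6.1875, -6.125]
t = -6.15625 gives f = 0.0381, positive; keep [-6.1875, -6.15625]
t = -6.171875 gives f = -0.0608, negative; keep [-6.171875, -6.15625]

[-6.171875, -6.15625]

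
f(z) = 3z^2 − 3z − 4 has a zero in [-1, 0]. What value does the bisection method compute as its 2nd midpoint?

m = -0.5, f(m) = -1.75 (−); new bracket [-1, -0.5]
m = -0.75, f(m) = -0.0625 (−); new bracket [-1, -0.75]

-0.75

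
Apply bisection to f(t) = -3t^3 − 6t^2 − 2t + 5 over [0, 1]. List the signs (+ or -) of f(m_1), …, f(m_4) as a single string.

f(0.5) = 2.125 > 0, so the root lies in [0.5, 1]
f(0.75) = -1.140625 < 0, so the root lies in [0.5, 0.75]
f(0.625) = 0.673828 > 0, so the root lies in [0.625, 0.75]
f(0.6875) = -0.1858 < 0, so the root lies in [0.625, 0.6875]

+-+-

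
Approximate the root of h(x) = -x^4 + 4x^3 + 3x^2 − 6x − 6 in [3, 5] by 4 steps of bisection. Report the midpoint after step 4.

4.375

m = 4, h(m) = 18 (+); new bracket [4, 5]
m = 4.5, h(m) = -17.8125 (−); new bracket [4, 4.5]
m = 4.25, h(m) = 3.496094 (+); new bracket [4.25, 4.5]
m = 4.375, h(m) = -6.2307 (−); new bracket [4.25, 4.375]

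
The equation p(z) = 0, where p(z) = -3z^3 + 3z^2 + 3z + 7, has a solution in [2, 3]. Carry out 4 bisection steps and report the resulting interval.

z = 2.5 gives p = -13.625, negative; keep [2, 2.5]
z = 2.25 gives p = -5.234375, negative; keep [2, 2.25]
z = 2.125 gives p = -1.865234, negative; keep [2, 2.125]
z = 2.0625 gives p = -0.3718, negative; keep [2, 2.0625]

[2, 2.0625]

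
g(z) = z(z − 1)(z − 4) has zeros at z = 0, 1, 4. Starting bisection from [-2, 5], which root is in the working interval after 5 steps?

4

g(1.5) = -1.875 < 0, so the root lies in [1.5, 5]
g(3.25) = -5.484375 < 0, so the root lies in [3.25, 5]
g(4.125) = 1.611328 > 0, so the root lies in [3.25, 4.125]
g(3.6875) = -3.0969 < 0, so the root lies in [3.6875, 4.125]
g(3.90625) = -1.0643 < 0, so the root lies in [3.90625, 4.125]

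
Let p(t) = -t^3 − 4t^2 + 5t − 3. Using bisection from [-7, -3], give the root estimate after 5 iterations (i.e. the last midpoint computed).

m = -5, p(m) = -3 (−); new bracket [-7, -5]
m = -6, p(m) = 39 (+); new bracket [-6, -5]
m = -5.5, p(m) = 14.875 (+); new bracket [-5.5, -5]
m = -5.25, p(m) = 5.2031 (+); new bracket [-5.25, -5]
m = -5.125, p(m) = 0.9238 (+); new bracket [-5.125, -5]

-5.125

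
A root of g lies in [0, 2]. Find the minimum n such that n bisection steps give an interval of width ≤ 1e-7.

Width after n steps is 2/2^n. Need 2^n ≥ 2/1e-7 = 20000000.
2^24 = 16777216 < 20000000 ≤ 2^25 = 33554432, so n = 25.

25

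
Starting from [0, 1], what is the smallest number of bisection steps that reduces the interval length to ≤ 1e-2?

7

Width after n steps is 1/2^n. Need 2^n ≥ 1/1e-2 = 100.
2^6 = 64 < 100 ≤ 2^7 = 128, so n = 7.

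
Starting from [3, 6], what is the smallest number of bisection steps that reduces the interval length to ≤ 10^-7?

25

Width after n steps is 3/2^n. Need 2^n ≥ 3/10^-7 = 30000000.
2^24 = 16777216 < 30000000 ≤ 2^25 = 33554432, so n = 25.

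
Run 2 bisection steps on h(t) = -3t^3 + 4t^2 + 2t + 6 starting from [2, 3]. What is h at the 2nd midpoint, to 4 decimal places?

-3.4219

t = 2.5 gives h = -10.875, negative; keep [2, 2.5]
t = 2.25 gives h = -3.421875, negative; keep [2, 2.25]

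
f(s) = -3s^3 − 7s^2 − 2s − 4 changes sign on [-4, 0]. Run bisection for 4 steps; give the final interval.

f(-2) = -4 < 0, so the root lies in [-4, -2]
f(-3) = 20 > 0, so the root lies in [-3, -2]
f(-2.5) = 4.125 > 0, so the root lies in [-2.5, -2]
f(-2.25) = -0.7656 < 0, so the root lies in [-2.5, -2.25]

[-2.5, -2.25]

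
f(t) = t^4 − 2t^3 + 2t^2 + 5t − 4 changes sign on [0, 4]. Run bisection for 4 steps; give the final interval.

[0.5, 0.75]

m = 2, f(m) = 14 (+); new bracket [0, 2]
m = 1, f(m) = 2 (+); new bracket [0, 1]
m = 0.5, f(m) = -1.1875 (−); new bracket [0.5, 1]
m = 0.75, f(m) = 0.3477 (+); new bracket [0.5, 0.75]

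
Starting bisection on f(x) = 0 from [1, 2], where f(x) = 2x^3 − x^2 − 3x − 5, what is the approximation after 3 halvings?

1.875

m = 1.5, f(m) = -5 (−); new bracket [1.5, 2]
m = 1.75, f(m) = -2.59375 (−); new bracket [1.75, 2]
m = 1.875, f(m) = -0.957031 (−); new bracket [1.875, 2]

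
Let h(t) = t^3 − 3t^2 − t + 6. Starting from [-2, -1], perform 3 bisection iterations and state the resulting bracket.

t = -1.5 gives h = -2.625, negative; keep [-1.5, -1]
t = -1.25 gives h = 0.609375, positive; keep [-1.5, -1.25]
t = -1.375 gives h = -0.896484, negative; keep [-1.375, -1.25]

[-1.375, -1.25]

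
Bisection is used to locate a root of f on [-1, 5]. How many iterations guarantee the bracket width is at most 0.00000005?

27

Width after n steps is 6/2^n. Need 2^n ≥ 6/0.00000005 = 120000000.
2^26 = 67108864 < 120000000 ≤ 2^27 = 134217728, so n = 27.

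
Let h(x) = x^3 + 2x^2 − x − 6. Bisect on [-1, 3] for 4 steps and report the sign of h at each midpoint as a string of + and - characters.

x = 1 gives h = -4, negative; keep [1, 3]
x = 2 gives h = 8, positive; keep [1, 2]
x = 1.5 gives h = 0.375, positive; keep [1, 1.5]
x = 1.25 gives h = -2.1719, negative; keep [1.25, 1.5]

-++-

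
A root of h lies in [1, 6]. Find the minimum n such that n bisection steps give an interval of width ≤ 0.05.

Width after n steps is 5/2^n. Need 2^n ≥ 5/0.05 = 100.
2^6 = 64 < 100 ≤ 2^7 = 128, so n = 7.

7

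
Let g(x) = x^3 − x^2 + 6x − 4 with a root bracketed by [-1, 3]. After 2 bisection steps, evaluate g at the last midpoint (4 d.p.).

g(1) = 2 > 0, so the root lies in [-1, 1]
g(0) = -4 < 0, so the root lies in [0, 1]

-4.0000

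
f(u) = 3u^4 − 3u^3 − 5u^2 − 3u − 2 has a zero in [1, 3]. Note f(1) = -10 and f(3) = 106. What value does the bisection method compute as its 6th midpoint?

u = 2 gives f = -4, negative; keep [2, 3]
u = 2.5 gives f = 29.5625, positive; keep [2, 2.5]
u = 2.25 gives f = 8.652344, positive; keep [2, 2.25]
u = 2.125 gives f = 1.4324, positive; keep [2, 2.125]
u = 2.0625 gives f = -1.4909, negative; keep [2.0625, 2.125]
u = 2.09375 gives f = -0.0831, negative; keep [2.09375, 2.125]

2.09375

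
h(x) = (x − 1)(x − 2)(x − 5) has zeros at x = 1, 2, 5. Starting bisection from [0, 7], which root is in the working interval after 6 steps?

midpoint 3.5: h = -5.625 < 0 → [3.5, 7]
midpoint 5.25: h = 3.453125 > 0 → [3.5, 5.25]
midpoint 4.375: h = -5.009766 < 0 → [4.375, 5.25]
midpoint 4.8125: h = -2.0105 < 0 → [4.8125, 5.25]
midpoint 5.03125: h = 0.3819 > 0 → [4.8125, 5.03125]
midpoint 4.921875: h = -0.8953 < 0 → [4.921875, 5.03125]

5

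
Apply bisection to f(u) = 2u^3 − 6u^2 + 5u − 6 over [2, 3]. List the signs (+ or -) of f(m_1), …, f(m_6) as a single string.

+----+

m = 2.5, f(m) = 0.25 (+); new bracket [2, 2.5]
m = 2.25, f(m) = -2.34375 (−); new bracket [2.25, 2.5]
m = 2.375, f(m) = -1.175781 (−); new bracket [2.375, 2.5]
m = 2.4375, f(m) = -0.4966 (−); new bracket [2.4375, 2.5]
m = 2.46875, f(m) = -0.1319 (−); new bracket [2.46875, 2.5]
m = 2.484375, f(m) = 0.0569 (+); new bracket [2.46875, 2.484375]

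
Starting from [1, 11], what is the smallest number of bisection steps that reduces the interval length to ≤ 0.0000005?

25

Width after n steps is 10/2^n. Need 2^n ≥ 10/0.0000005 = 20000000.
2^24 = 16777216 < 20000000 ≤ 2^25 = 33554432, so n = 25.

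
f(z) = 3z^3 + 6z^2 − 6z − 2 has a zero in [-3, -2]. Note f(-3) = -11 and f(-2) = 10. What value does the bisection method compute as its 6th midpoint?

-2.671875

z = -2.5 gives f = 3.625, positive; keep [-3, -2.5]
z = -2.75 gives f = -2.515625, negative; keep [-2.75, -2.5]
z = -2.625 gives f = 0.830078, positive; keep [-2.75, -2.625]
z = -2.6875 gives f = -0.7717, negative; keep [-2.6875, -2.625]
z = -2.65625 gives f = 0.0467, positive; keep [-2.6875, -2.65625]
z = -2.671875 gives f = -0.3581, negative; keep [-2.671875, -2.65625]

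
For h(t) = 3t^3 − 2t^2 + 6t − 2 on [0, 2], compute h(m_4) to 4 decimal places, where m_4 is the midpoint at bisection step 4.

h(1) = 5 > 0, so the root lies in [0, 1]
h(0.5) = 0.875 > 0, so the root lies in [0, 0.5]
h(0.25) = -0.578125 < 0, so the root lies in [0.25, 0.5]
h(0.375) = 0.127 > 0, so the root lies in [0.25, 0.375]

0.1270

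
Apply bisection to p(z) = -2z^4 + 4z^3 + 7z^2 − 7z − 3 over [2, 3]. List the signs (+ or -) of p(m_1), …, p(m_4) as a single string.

+-++

midpoint 2.5: p = 7.625 > 0 → [2.5, 3]
midpoint 2.75: p = -0.507812 < 0 → [2.5, 2.75]
midpoint 2.625: p = 4.249512 > 0 → [2.625, 2.75]
midpoint 2.6875: p = 2.0561 > 0 → [2.6875, 2.75]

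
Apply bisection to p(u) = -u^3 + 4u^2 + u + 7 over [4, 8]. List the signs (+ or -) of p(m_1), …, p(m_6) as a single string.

--+---

midpoint 6: p = -59 < 0 → [4, 6]
midpoint 5: p = -13 < 0 → [4, 5]
midpoint 4.5: p = 1.375 > 0 → [4.5, 5]
midpoint 4.75: p = -5.1719 < 0 → [4.5, 4.75]
midpoint 4.625: p = -1.7441 < 0 → [4.5, 4.625]
midpoint 4.5625: p = -0.1467 < 0 → [4.5, 4.5625]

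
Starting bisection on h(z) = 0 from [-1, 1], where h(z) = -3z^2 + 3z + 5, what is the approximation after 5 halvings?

h(0) = 5 > 0, so the root lies in [-1, 0]
h(-0.5) = 2.75 > 0, so the root lies in [-1, -0.5]
h(-0.75) = 1.0625 > 0, so the root lies in [-1, -0.75]
h(-0.875) = 0.0781 > 0, so the root lies in [-1, -0.875]
h(-0.9375) = -0.4492 < 0, so the root lies in [-0.9375, -0.875]

-0.9375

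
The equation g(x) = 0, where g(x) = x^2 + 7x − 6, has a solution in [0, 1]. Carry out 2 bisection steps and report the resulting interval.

[0.75, 1]

x = 0.5 gives g = -2.25, negative; keep [0.5, 1]
x = 0.75 gives g = -0.1875, negative; keep [0.75, 1]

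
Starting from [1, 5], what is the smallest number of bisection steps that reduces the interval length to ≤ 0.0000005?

Width after n steps is 4/2^n. Need 2^n ≥ 4/0.0000005 = 8000000.
2^22 = 4194304 < 8000000 ≤ 2^23 = 8388608, so n = 23.

23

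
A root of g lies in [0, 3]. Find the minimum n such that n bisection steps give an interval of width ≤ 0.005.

Width after n steps is 3/2^n. Need 2^n ≥ 3/0.005 = 600.
2^9 = 512 < 600 ≤ 2^10 = 1024, so n = 10.

10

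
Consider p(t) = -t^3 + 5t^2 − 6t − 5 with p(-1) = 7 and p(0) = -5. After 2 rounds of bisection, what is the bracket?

[-0.75, -0.5]

p(-0.5) = -0.625 < 0, so the root lies in [-1, -0.5]
p(-0.75) = 2.734375 > 0, so the root lies in [-0.75, -0.5]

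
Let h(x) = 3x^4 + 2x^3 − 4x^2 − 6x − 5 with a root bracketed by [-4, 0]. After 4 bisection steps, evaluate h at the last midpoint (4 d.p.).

-0.3320

m = -2, h(m) = 23 (+); new bracket [-2, 0]
m = -1, h(m) = -2 (−); new bracket [-2, -1]
m = -1.5, h(m) = 3.4375 (+); new bracket [-1.5, -1]
m = -1.25, h(m) = -0.332 (−); new bracket [-1.5, -1.25]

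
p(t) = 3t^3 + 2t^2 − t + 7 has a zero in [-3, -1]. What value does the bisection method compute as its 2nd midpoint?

m = -2, p(m) = -7 (−); new bracket [-2, -1]
m = -1.5, p(m) = 2.875 (+); new bracket [-2, -1.5]

-1.5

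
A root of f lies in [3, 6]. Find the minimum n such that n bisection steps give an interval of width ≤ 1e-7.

25

Width after n steps is 3/2^n. Need 2^n ≥ 3/1e-7 = 30000000.
2^24 = 16777216 < 30000000 ≤ 2^25 = 33554432, so n = 25.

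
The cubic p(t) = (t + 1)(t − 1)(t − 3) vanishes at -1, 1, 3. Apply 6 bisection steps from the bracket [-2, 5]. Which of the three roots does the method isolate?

midpoint 1.5: p = -1.875 < 0 → [1.5, 5]
midpoint 3.25: p = 2.390625 > 0 → [1.5, 3.25]
midpoint 2.375: p = -2.900391 < 0 → [2.375, 3.25]
midpoint 2.8125: p = -1.2957 < 0 → [2.8125, 3.25]
midpoint 3.03125: p = 0.2559 > 0 → [2.8125, 3.03125]
midpoint 2.921875: p = -0.5889 < 0 → [2.921875, 3.03125]

3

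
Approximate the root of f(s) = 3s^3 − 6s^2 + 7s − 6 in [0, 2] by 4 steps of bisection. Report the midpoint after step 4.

s = 1 gives f = -2, negative; keep [1, 2]
s = 1.5 gives f = 1.125, positive; keep [1, 1.5]
s = 1.25 gives f = -0.765625, negative; keep [1.25, 1.5]
s = 1.375 gives f = 0.0801, positive; keep [1.25, 1.375]

1.375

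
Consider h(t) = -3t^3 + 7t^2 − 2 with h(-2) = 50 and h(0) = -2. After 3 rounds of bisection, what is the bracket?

[-0.5, -0.25]

t = -1 gives h = 8, positive; keep [-1, 0]
t = -0.5 gives h = 0.125, positive; keep [-0.5, 0]
t = -0.25 gives h = -1.515625, negative; keep [-0.5, -0.25]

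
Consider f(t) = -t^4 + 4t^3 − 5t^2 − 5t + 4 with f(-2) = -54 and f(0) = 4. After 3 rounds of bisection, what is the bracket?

[-1, -0.75]

f(-1) = -1 < 0, so the root lies in [-1, 0]
f(-0.5) = 4.6875 > 0, so the root lies in [-1, -0.5]
f(-0.75) = 2.933594 > 0, so the root lies in [-1, -0.75]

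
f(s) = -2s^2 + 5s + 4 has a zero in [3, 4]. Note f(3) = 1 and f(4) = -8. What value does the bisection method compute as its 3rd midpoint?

f(3.5) = -3 < 0, so the root lies in [3, 3.5]
f(3.25) = -0.875 < 0, so the root lies in [3, 3.25]
f(3.125) = 0.09375 > 0, so the root lies in [3.125, 3.25]

3.125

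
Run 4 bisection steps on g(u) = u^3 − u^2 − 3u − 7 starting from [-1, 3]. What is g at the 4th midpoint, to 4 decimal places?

m = 1, g(m) = -10 (−); new bracket [1, 3]
m = 2, g(m) = -9 (−); new bracket [2, 3]
m = 2.5, g(m) = -5.125 (−); new bracket [2.5, 3]
m = 2.75, g(m) = -2.0156 (−); new bracket [2.75, 3]

-2.0156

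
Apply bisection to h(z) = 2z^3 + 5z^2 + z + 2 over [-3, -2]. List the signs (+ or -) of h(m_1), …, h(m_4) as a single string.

-+++

midpoint -2.5: h = -0.5 < 0 → [-2.5, -2]
midpoint -2.25: h = 2.28125 > 0 → [-2.5, -2.25]
midpoint -2.375: h = 1.035156 > 0 → [-2.5, -2.375]
midpoint -2.4375: h = 0.3052 > 0 → [-2.5, -2.4375]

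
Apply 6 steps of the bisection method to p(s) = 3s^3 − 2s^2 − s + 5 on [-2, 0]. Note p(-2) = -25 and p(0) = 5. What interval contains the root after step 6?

s = -1 gives p = 1, positive; keep [-2, -1]
s = -1.5 gives p = -8.125, negative; keep [-1.5, -1]
s = -1.25 gives p = -2.734375, negative; keep [-1.25, -1]
s = -1.125 gives p = -0.6777, negative; keep [-1.125, -1]
s = -1.0625 gives p = 0.2063, positive; keep [-1.125, -1.0625]
s = -1.09375 gives p = -0.2242, negative; keep [-1.09375, -1.0625]

[-1.09375, -1.0625]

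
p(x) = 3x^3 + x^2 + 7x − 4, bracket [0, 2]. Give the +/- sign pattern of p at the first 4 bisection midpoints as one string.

p(1) = 7 > 0, so the root lies in [0, 1]
p(0.5) = 0.125 > 0, so the root lies in [0, 0.5]
p(0.25) = -2.140625 < 0, so the root lies in [0.25, 0.5]
p(0.375) = -1.0762 < 0, so the root lies in [0.375, 0.5]

++--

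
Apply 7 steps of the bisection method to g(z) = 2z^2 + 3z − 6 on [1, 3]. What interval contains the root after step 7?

[1.125, 1.140625]

m = 2, g(m) = 8 (+); new bracket [1, 2]
m = 1.5, g(m) = 3 (+); new bracket [1, 1.5]
m = 1.25, g(m) = 0.875 (+); new bracket [1, 1.25]
m = 1.125, g(m) = -0.0938 (−); new bracket [1.125, 1.25]
m = 1.1875, g(m) = 0.3828 (+); new bracket [1.125, 1.1875]
m = 1.15625, g(m) = 0.1426 (+); new bracket [1.125, 1.15625]
m = 1.140625, g(m) = 0.0239 (+); new bracket [1.125, 1.140625]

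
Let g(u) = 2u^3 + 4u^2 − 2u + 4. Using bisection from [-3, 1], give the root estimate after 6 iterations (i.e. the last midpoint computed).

-2.6875

m = -1, g(m) = 8 (+); new bracket [-3, -1]
m = -2, g(m) = 8 (+); new bracket [-3, -2]
m = -2.5, g(m) = 2.75 (+); new bracket [-3, -2.5]
m = -2.75, g(m) = -1.8438 (−); new bracket [-2.75, -2.5]
m = -2.625, g(m) = 0.6367 (+); new bracket [-2.75, -2.625]
m = -2.6875, g(m) = -0.5562 (−); new bracket [-2.6875, -2.625]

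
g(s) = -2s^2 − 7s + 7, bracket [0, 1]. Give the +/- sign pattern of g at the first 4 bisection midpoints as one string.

g(0.5) = 3 > 0, so the root lies in [0.5, 1]
g(0.75) = 0.625 > 0, so the root lies in [0.75, 1]
g(0.875) = -0.65625 < 0, so the root lies in [0.75, 0.875]
g(0.8125) = -0.0078 < 0, so the root lies in [0.75, 0.8125]

++--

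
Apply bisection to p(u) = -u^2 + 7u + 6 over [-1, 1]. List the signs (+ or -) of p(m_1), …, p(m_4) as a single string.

+++-

midpoint 0: p = 6 > 0 → [-1, 0]
midpoint -0.5: p = 2.25 > 0 → [-1, -0.5]
midpoint -0.75: p = 0.1875 > 0 → [-1, -0.75]
midpoint -0.875: p = -0.8906 < 0 → [-0.875, -0.75]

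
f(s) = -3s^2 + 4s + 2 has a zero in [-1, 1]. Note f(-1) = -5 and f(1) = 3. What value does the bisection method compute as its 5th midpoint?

f(0) = 2 > 0, so the root lies in [-1, 0]
f(-0.5) = -0.75 < 0, so the root lies in [-0.5, 0]
f(-0.25) = 0.8125 > 0, so the root lies in [-0.5, -0.25]
f(-0.375) = 0.0781 > 0, so the root lies in [-0.5, -0.375]
f(-0.4375) = -0.3242 < 0, so the root lies in [-0.4375, -0.375]

-0.4375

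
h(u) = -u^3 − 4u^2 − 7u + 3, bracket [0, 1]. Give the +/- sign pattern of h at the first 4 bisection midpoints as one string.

m = 0.5, h(m) = -1.625 (−); new bracket [0, 0.5]
m = 0.25, h(m) = 0.984375 (+); new bracket [0.25, 0.5]
m = 0.375, h(m) = -0.240234 (−); new bracket [0.25, 0.375]
m = 0.3125, h(m) = 0.3914 (+); new bracket [0.3125, 0.375]

-+-+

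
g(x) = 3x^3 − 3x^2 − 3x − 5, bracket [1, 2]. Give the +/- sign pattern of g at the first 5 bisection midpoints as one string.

m = 1.5, g(m) = -6.125 (−); new bracket [1.5, 2]
m = 1.75, g(m) = -3.359375 (−); new bracket [1.75, 2]
m = 1.875, g(m) = -1.396484 (−); new bracket [1.875, 2]
m = 1.9375, g(m) = -0.2546 (−); new bracket [1.9375, 2]
m = 1.96875, g(m) = 0.3583 (+); new bracket [1.9375, 1.96875]

----+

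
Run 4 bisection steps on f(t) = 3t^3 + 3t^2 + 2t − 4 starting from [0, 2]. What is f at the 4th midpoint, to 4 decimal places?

-0.8457

m = 1, f(m) = 4 (+); new bracket [0, 1]
m = 0.5, f(m) = -1.875 (−); new bracket [0.5, 1]
m = 0.75, f(m) = 0.453125 (+); new bracket [0.5, 0.75]
m = 0.625, f(m) = -0.8457 (−); new bracket [0.625, 0.75]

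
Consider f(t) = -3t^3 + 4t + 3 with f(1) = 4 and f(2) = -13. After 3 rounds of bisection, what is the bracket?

[1.375, 1.5]

t = 1.5 gives f = -1.125, negative; keep [1, 1.5]
t = 1.25 gives f = 2.140625, positive; keep [1.25, 1.5]
t = 1.375 gives f = 0.701172, positive; keep [1.375, 1.5]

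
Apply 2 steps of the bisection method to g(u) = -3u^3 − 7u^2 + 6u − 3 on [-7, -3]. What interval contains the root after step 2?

u = -5 gives g = 167, positive; keep [-5, -3]
u = -4 gives g = 53, positive; keep [-4, -3]

[-4, -3]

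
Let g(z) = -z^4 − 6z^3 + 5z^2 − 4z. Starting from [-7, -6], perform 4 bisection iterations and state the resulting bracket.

[-6.875, -6.8125]

midpoint -6.5: g = 99.9375 > 0 → [-7, -6.5]
midpoint -6.75: g = 24.152344 > 0 → [-7, -6.75]
midpoint -6.875: g = -20.50415 < 0 → [-6.875, -6.75]
midpoint -6.8125: g = 2.4133 > 0 → [-6.875, -6.8125]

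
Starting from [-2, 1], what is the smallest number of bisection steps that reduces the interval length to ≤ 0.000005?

20

Width after n steps is 3/2^n. Need 2^n ≥ 3/0.000005 = 600000.
2^19 = 524288 < 600000 ≤ 2^20 = 1048576, so n = 20.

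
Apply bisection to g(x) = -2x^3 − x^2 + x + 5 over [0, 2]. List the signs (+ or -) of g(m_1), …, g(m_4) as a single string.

+-+-

m = 1, g(m) = 3 (+); new bracket [1, 2]
m = 1.5, g(m) = -2.5 (−); new bracket [1, 1.5]
m = 1.25, g(m) = 0.78125 (+); new bracket [1.25, 1.5]
m = 1.375, g(m) = -0.7148 (−); new bracket [1.25, 1.375]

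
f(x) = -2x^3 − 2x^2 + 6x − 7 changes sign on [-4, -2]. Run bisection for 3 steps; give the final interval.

[-2.75, -2.5]

f(-3) = 11 > 0, so the root lies in [-3, -2]
f(-2.5) = -3.25 < 0, so the root lies in [-3, -2.5]
f(-2.75) = 2.96875 > 0, so the root lies in [-2.75, -2.5]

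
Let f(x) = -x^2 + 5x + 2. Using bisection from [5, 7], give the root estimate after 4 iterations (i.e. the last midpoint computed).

5.375

midpoint 6: f = -4 < 0 → [5, 6]
midpoint 5.5: f = -0.75 < 0 → [5, 5.5]
midpoint 5.25: f = 0.6875 > 0 → [5.25, 5.5]
midpoint 5.375: f = -0.0156 < 0 → [5.25, 5.375]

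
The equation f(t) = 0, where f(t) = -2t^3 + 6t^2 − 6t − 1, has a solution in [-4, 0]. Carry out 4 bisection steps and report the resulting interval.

[-0.25, 0]

m = -2, f(m) = 51 (+); new bracket [-2, 0]
m = -1, f(m) = 13 (+); new bracket [-1, 0]
m = -0.5, f(m) = 3.75 (+); new bracket [-0.5, 0]
m = -0.25, f(m) = 0.9062 (+); new bracket [-0.25, 0]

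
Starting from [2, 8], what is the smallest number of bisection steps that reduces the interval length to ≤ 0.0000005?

24

Width after n steps is 6/2^n. Need 2^n ≥ 6/0.0000005 = 12000000.
2^23 = 8388608 < 12000000 ≤ 2^24 = 16777216, so n = 24.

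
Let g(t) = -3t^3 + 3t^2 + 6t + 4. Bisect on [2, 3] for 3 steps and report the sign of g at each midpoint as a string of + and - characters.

t = 2.5 gives g = -9.125, negative; keep [2, 2.5]
t = 2.25 gives g = -1.484375, negative; keep [2, 2.25]
t = 2.125 gives g = 1.509766, positive; keep [2.125, 2.25]

--+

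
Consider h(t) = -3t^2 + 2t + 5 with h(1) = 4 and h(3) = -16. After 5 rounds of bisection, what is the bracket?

[1.625, 1.6875]

h(2) = -3 < 0, so the root lies in [1, 2]
h(1.5) = 1.25 > 0, so the root lies in [1.5, 2]
h(1.75) = -0.6875 < 0, so the root lies in [1.5, 1.75]
h(1.625) = 0.3281 > 0, so the root lies in [1.625, 1.75]
h(1.6875) = -0.168 < 0, so the root lies in [1.625, 1.6875]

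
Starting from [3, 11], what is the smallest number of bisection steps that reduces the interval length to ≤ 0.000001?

23

Width after n steps is 8/2^n. Need 2^n ≥ 8/0.000001 = 8000000.
2^22 = 4194304 < 8000000 ≤ 2^23 = 8388608, so n = 23.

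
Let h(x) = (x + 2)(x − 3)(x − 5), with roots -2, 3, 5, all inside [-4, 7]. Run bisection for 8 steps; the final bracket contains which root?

x = 1.5 gives h = 18.375, positive; keep [-4, 1.5]
x = -1.25 gives h = 19.921875, positive; keep [-4, -1.25]
x = -2.625 gives h = -26.806641, negative; keep [-2.625, -1.25]
x = -1.9375 gives h = 2.1409, positive; keep [-2.625, -1.9375]
x = -2.28125 gives h = -10.8152, negative; keep [-2.28125, -1.9375]
x = -2.109375 gives h = -3.973, negative; keep [-2.109375, -1.9375]
x = -2.0234375 gives h = -0.8269, negative; keep [-2.0234375, -1.9375]
x = -1.98046875 gives h = 0.679, positive; keep [-2.0234375, -1.98046875]

-2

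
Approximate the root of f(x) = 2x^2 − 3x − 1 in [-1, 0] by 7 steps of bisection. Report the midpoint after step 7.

-0.2734375

m = -0.5, f(m) = 1 (+); new bracket [-0.5, 0]
m = -0.25, f(m) = -0.125 (−); new bracket [-0.5, -0.25]
m = -0.375, f(m) = 0.40625 (+); new bracket [-0.375, -0.25]
m = -0.3125, f(m) = 0.1328 (+); new bracket [-0.3125, -0.25]
m = -0.28125, f(m) = 0.002 (+); new bracket [-0.28125, -0.25]
m = -0.265625, f(m) = -0.062 (−); new bracket [-0.28125, -0.265625]
m = -0.2734375, f(m) = -0.0302 (−); new bracket [-0.28125, -0.2734375]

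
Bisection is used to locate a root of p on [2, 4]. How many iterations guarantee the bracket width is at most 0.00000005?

26

Width after n steps is 2/2^n. Need 2^n ≥ 2/0.00000005 = 40000000.
2^25 = 33554432 < 40000000 ≤ 2^26 = 67108864, so n = 26.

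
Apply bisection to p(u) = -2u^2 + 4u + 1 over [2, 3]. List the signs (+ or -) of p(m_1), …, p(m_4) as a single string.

m = 2.5, p(m) = -1.5 (−); new bracket [2, 2.5]
m = 2.25, p(m) = -0.125 (−); new bracket [2, 2.25]
m = 2.125, p(m) = 0.46875 (+); new bracket [2.125, 2.25]
m = 2.1875, p(m) = 0.1797 (+); new bracket [2.1875, 2.25]

--++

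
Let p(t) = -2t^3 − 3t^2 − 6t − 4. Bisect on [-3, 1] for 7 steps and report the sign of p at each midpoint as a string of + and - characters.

midpoint -1: p = 1 > 0 → [-1, 1]
midpoint 0: p = -4 < 0 → [-1, 0]
midpoint -0.5: p = -1.5 < 0 → [-1, -0.5]
midpoint -0.75: p = -0.3438 < 0 → [-1, -0.75]
midpoint -0.875: p = 0.293 > 0 → [-0.875, -0.75]
midpoint -0.8125: p = -0.0327 < 0 → [-0.875, -0.8125]
midpoint -0.84375: p = 0.1281 > 0 → [-0.84375, -0.8125]

+---+-+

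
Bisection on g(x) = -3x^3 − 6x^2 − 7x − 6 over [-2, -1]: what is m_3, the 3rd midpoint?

g(-1.5) = 1.125 > 0, so the root lies in [-1.5, -1]
g(-1.25) = -0.765625 < 0, so the root lies in [-1.5, -1.25]
g(-1.375) = 0.080078 > 0, so the root lies in [-1.375, -1.25]

-1.375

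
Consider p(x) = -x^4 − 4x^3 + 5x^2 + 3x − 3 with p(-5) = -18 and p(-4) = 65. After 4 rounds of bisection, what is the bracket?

[-4.875, -4.8125]

x = -4.5 gives p = 39.1875, positive; keep [-5, -4.5]
x = -4.75 gives p = 15.183594, positive; keep [-5, -4.75]
x = -4.875 gives p = -0.172119, negative; keep [-4.875, -4.75]
x = -4.8125 gives p = 7.8035, positive; keep [-4.875, -4.8125]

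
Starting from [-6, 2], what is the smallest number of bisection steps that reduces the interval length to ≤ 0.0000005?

24

Width after n steps is 8/2^n. Need 2^n ≥ 8/0.0000005 = 16000000.
2^23 = 8388608 < 16000000 ≤ 2^24 = 16777216, so n = 24.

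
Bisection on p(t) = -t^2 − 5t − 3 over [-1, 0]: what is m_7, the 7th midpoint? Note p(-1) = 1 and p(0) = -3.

-0.6953125

t = -0.5 gives p = -0.75, negative; keep [-1, -0.5]
t = -0.75 gives p = 0.1875, positive; keep [-0.75, -0.5]
t = -0.625 gives p = -0.265625, negative; keep [-0.75, -0.625]
t = -0.6875 gives p = -0.0352, negative; keep [-0.75, -0.6875]
t = -0.71875 gives p = 0.0771, positive; keep [-0.71875, -0.6875]
t = -0.703125 gives p = 0.0212, positive; keep [-0.703125, -0.6875]
t = -0.6953125 gives p = -0.0069, negative; keep [-0.703125, -0.6953125]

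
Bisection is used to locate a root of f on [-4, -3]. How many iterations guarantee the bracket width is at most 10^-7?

24

Width after n steps is 1/2^n. Need 2^n ≥ 1/10^-7 = 10000000.
2^23 = 8388608 < 10000000 ≤ 2^24 = 16777216, so n = 24.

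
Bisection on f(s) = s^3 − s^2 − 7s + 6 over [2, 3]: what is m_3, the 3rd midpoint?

midpoint 2.5: f = -2.125 < 0 → [2.5, 3]
midpoint 2.75: f = -0.015625 < 0 → [2.75, 3]
midpoint 2.875: f = 1.373047 > 0 → [2.75, 2.875]

2.875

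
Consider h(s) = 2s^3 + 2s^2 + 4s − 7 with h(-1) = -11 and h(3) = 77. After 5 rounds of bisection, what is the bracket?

[0.875, 1]

s = 1 gives h = 1, positive; keep [-1, 1]
s = 0 gives h = -7, negative; keep [0, 1]
s = 0.5 gives h = -4.25, negative; keep [0.5, 1]
s = 0.75 gives h = -2.0312, negative; keep [0.75, 1]
s = 0.875 gives h = -0.6289, negative; keep [0.875, 1]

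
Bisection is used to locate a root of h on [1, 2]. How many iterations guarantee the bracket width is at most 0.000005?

Width after n steps is 1/2^n. Need 2^n ≥ 1/0.000005 = 200000.
2^17 = 131072 < 200000 ≤ 2^18 = 262144, so n = 18.

18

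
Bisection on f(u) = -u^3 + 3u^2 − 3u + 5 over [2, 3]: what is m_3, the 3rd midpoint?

2.625

f(2.5) = 0.625 > 0, so the root lies in [2.5, 3]
f(2.75) = -1.359375 < 0, so the root lies in [2.5, 2.75]
f(2.625) = -0.291016 < 0, so the root lies in [2.5, 2.625]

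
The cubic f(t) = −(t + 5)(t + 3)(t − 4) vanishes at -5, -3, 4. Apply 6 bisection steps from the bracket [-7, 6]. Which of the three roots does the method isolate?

4

midpoint -0.5: f = 50.625 > 0 → [-0.5, 6]
midpoint 2.75: f = 55.703125 > 0 → [2.75, 6]
midpoint 4.375: f = -25.927734 < 0 → [2.75, 4.375]
midpoint 3.5625: f = 24.5837 > 0 → [3.5625, 4.375]
midpoint 3.96875: f = 1.9532 > 0 → [3.96875, 4.375]
midpoint 4.171875: f = -11.3059 < 0 → [3.96875, 4.171875]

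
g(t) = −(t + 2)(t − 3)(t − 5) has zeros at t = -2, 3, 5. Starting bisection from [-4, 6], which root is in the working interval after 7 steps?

t = 1 gives g = -24, negative; keep [-4, 1]
t = -1.5 gives g = -14.625, negative; keep [-4, -1.5]
t = -2.75 gives g = 33.421875, positive; keep [-2.75, -1.5]
t = -2.125 gives g = 4.5645, positive; keep [-2.125, -1.5]
t = -1.8125 gives g = -6.1472, negative; keep [-2.125, -1.8125]
t = -1.96875 gives g = -1.0821, negative; keep [-2.125, -1.96875]
t = -2.046875 gives g = 1.6671, positive; keep [-2.046875, -1.96875]

-2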